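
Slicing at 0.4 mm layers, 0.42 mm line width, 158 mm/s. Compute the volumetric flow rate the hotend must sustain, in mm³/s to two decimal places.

26.54

Extrusion cross-section = 0.4 × 0.42, so 0.168 mm².
Q = v·A = 158 × 0.168 = 26.54 mm³/s.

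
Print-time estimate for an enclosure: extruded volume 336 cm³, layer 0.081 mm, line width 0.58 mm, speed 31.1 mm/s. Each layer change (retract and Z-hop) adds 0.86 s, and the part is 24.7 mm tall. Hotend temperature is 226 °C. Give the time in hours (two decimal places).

Bead cross-section: 0.081 × 0.58 → 0.04698 mm².
Toolpath length = 336 cm³ / 0.04698 mm² = 336000 / 0.04698 = 7151979.6 mm.
Print-move time = 7151979.6 / 31.1 = 229967.2 s.
Layers = ⌈24.7/0.081⌉ = 305.
Layer-change overhead = 305 × 0.86, so 262.3 s.
Altogether 229967.2 + 262.3 = 230229.5 s, i.e. 63.95 hours.

63.95 hours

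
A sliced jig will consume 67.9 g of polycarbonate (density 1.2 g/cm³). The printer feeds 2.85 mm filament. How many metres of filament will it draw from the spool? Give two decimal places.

8.87 m

Volume = 67.9 g / 1.2 g·cm⁻³ = 56.5833 cm³ = 56583.3 mm³.
A = π r² = π × 1.425² = 6.3794 mm².
L = V/A = 56583.3/6.3794 = 8869.69 mm → 8.87 m.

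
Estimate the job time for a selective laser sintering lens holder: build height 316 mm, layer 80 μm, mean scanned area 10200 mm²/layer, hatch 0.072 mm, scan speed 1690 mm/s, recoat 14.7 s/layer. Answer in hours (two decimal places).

Layers = ⌈316/0.08⌉ = 3950.
Hatch length per layer: 10200 / 0.072 → 141666.7 mm.
Per-layer scan time = 141666.7 / 1690 = 83.8264 s.
Per-layer time = 83.8264 + 14.7, so 98.5264 s.
3950 layers × 98.5264 s/layer = 389179.28 s, i.e. 108.11 hours.

108.11 hours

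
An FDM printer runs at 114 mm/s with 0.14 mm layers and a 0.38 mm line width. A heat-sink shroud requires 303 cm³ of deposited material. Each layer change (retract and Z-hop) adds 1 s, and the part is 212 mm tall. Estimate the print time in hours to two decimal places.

14.30 hours

Bead cross-section: 0.14 × 0.38 → 0.0532 mm².
Total extruded path = 303000/0.0532 = 5695488.7 mm.
Print-move time: 5695488.7 / 114 → 49960.4 s.
Layer count = ceil(212 / 0.14) = 1515.
Non-print overhead = 1515 × 1, so 1515 s.
Altogether 49960.4 + 1515 = 51475.4 s, i.e. 14.30 hours.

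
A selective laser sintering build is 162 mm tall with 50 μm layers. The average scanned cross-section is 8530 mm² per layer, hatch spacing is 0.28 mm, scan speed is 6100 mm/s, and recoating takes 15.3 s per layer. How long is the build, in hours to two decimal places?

18.26 hours

Number of layers: 162 / 0.05 → 3240 (rounded up).
Hatch length per layer = 8530 / 0.28, so 30464.3 mm.
Laser time per layer: 30464.3 / 6100 → 4.9941 s.
Time per layer = 4.9941 + 15.3, so 20.2941 s.
Build time = 3240 × 20.2941 = 65752.884 s = 18.26 hours.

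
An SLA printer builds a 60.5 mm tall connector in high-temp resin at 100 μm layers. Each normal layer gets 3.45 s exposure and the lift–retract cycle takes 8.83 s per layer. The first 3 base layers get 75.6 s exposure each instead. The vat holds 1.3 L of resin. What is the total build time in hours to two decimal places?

2.12 hours

Layers = ⌈60.5/0.1⌉ = 605.
Base layers: 3 × (75.6 + 8.83) → 253.29 s.
Remaining layers: 602 × (3.45 + 8.83) → 7392.56 s.
Sum: 253.29 + 7392.56 = 7645.85 s → 2.12 hours.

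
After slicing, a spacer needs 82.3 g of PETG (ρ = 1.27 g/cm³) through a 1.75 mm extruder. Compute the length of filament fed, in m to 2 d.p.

26.94 m

Volume = 82.3 g / 1.27 g·cm⁻³ = 64.8031 cm³ = 64803.1 mm³.
Cross-section of 1.75 mm filament: π·(1.75/2)² = 2.4053 mm².
L = V/A = 64803.1/2.4053 = 26941.8 mm → 26.94 m.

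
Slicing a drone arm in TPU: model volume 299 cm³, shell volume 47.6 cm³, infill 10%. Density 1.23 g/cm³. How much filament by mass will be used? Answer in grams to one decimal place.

Volume inside the shell = 299 − 47.6 = 251.4 cm³.
Deposited infill = 0.10 × 251.4 = 25.14 cm³.
Total extruded = 47.6 + 25.14 = 72.74 cm³.
Mass = 72.74 × 1.23 = 89.4702 g.

89.5 g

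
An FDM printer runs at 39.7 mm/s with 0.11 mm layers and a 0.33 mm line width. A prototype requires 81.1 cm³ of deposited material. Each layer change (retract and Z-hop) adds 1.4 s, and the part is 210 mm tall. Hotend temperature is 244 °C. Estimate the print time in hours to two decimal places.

16.38 hours

Line area = 0.11 × 0.33, so 0.0363 mm².
Total extruded path = 81100/0.0363 = 2234159.8 mm.
Extrusion time: 2234159.8 / 39.7 → 56276.1 s.
Layer count = ceil(210 / 0.11) = 1910.
Non-print overhead = 1910 × 1.4 = 2674 s.
Altogether 56276.1 + 2674 = 58950.1 s, i.e. 16.38 hours.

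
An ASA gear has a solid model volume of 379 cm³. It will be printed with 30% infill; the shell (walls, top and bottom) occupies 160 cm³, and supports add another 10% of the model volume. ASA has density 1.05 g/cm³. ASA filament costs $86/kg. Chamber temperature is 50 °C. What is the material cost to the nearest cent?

$23.80

Volume inside the shell: 379 − 160 → 219 cm³.
Infill volume: 0.30 × 219 → 65.7 cm³.
Support = 0.10 × 379, so 37.9 cm³.
Deposited volume: 160 + 65.7 + 37.9 → 263.6 cm³.
Mass: 263.6 × 1.05 → 276.78 g.
Cost = 276.78 g / 1000 × $86/kg = $23.80.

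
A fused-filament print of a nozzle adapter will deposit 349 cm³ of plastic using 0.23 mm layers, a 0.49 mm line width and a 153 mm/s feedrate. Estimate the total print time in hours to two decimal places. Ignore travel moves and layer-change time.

5.62 hours

Line area: 0.23 × 0.49 → 0.1127 mm².
Path length: 349000 mm³ / 0.1127 mm² → 3096716.9 mm.
Time extruding = 3096716.9 / 153, so 20240 s.
20240 s = 5.62 hours.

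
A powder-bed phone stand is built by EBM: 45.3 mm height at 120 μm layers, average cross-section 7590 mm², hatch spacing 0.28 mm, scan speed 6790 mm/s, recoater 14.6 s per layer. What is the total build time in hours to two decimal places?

1.95 hours

Layer count = ceil(45.3 / 0.12) = 378.
Hatch length per layer = 7590 / 0.28 = 27107.1 mm.
Scan time per layer = 27107.1 / 6790 = 3.9922 s.
Layer cycle = 3.9922 + 14.6 = 18.5922 s.
Build time = 378 × 18.5922 = 7027.8516 s = 1.95 hours.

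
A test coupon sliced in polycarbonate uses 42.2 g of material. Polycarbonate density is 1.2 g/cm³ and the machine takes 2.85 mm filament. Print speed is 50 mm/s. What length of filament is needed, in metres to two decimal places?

Extruded volume: 42.2/1.2 = 35.1667 cm³ (35166.7 mm³).
A = π r² = π × 1.425² = 6.3794 mm².
L = V/A = 35166.7/6.3794 = 5512.54 mm → 5.51 m.

5.51 m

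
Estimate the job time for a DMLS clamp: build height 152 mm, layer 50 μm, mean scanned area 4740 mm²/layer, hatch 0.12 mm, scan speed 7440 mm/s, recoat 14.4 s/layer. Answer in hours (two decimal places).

16.64 hours

Number of layers: 152 / 0.05 → 3040 (rounded up).
Scan path per layer = 4740 / 0.12 = 39500 mm.
Laser time per layer = 39500 / 7440, so 5.3091 s.
Layer cycle = 5.3091 + 14.4, so 19.7091 s.
3040 layers × 19.7091 s/layer = 59915.664 s, i.e. 16.64 hours.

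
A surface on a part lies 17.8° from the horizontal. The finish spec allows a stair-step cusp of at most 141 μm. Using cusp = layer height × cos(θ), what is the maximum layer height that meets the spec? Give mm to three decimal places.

0.148 mm

t = h_c / cos θ = 0.141 / 0.9521 = 0.148 mm.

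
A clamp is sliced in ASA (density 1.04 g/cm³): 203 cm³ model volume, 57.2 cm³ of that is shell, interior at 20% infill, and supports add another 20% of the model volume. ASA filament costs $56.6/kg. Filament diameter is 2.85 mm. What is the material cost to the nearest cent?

Infill region: 203 − 57.2 → 145.8 cm³.
Infill deposited = 0.20 × 145.8 = 29.16 cm³.
Support = 0.20 × 203 = 40.6 cm³.
Total printed volume = 57.2 + 29.16 + 40.6, so 126.96 cm³.
Mass: 126.96 × 1.04 → 132.0384 g.
Cost = 132.0384 g / 1000 × $56.6/kg = $7.47.

$7.47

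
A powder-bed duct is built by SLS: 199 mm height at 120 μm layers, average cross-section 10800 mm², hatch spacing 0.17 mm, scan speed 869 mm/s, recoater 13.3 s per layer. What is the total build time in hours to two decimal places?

Layer count = ceil(199 / 0.12) = 1659.
Scan path per layer: 10800 / 0.17 → 63529.4 mm.
Per-layer scan time = 63529.4 / 869 = 73.1063 s.
Time per layer = 73.1063 + 13.3, so 86.4063 s.
1659 layers × 86.4063 s/layer = 143348.0517 s, i.e. 39.82 hours.

39.82 hours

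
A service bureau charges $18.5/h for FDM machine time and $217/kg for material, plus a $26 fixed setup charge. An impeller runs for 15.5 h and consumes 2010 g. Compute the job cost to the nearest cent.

Time charge = 18.5 × 15.5, so $286.75.
Material charge = 217 × 2010/1000 = $436.17.
Adding setup: 286.75 + 436.17 + 26 → $748.92.

$748.92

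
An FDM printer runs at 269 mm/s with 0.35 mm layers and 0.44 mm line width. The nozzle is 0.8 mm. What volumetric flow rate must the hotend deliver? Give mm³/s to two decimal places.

41.43

A: 0.35 × 0.44 → 0.154 mm².
Q = v·A = 269 × 0.154 = 41.43 mm³/s.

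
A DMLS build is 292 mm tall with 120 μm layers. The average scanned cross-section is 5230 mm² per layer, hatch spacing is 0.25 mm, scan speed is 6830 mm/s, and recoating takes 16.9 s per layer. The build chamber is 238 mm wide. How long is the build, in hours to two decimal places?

13.50 hours

Layers = ⌈292/0.12⌉ = 2434.
Scan path per layer: 5230 / 0.25 → 20920 mm.
Scan time per layer: 20920 / 6830 → 3.063 s.
Time per layer = 3.063 + 16.9, so 19.963 s.
Total: 2434 × 19.963 s = 48589.942 s → 13.50 hours.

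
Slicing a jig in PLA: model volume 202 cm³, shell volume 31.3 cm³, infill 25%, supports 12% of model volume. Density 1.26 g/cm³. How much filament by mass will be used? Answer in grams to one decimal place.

Interior volume: 202 − 31.3 → 170.7 cm³.
Infill volume = 0.25 × 170.7, so 42.675 cm³.
Support: 0.12 × 202 → 24.24 cm³.
Deposited volume = 31.3 + 42.675 + 24.24 = 98.215 cm³.
Mass: 98.215 × 1.26 → 123.7509 g.

123.8 g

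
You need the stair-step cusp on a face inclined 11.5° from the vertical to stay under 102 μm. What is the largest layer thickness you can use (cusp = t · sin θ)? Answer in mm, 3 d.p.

0.512 mm

sin(11.5°) = 0.1994; t_max = 0.102/0.1994 = 0.512 mm.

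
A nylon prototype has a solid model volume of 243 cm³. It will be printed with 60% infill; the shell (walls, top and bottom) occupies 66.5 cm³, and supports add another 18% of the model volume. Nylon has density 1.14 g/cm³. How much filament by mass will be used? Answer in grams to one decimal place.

Interior volume = 243 − 66.5, so 176.5 cm³.
Deposited infill = 0.60 × 176.5 = 105.9 cm³.
Support: 0.18 × 243 → 43.74 cm³.
Deposited volume = 66.5 + 105.9 + 43.74, so 216.14 cm³.
Mass: 216.14 × 1.14 → 246.3996 g.

246.4 g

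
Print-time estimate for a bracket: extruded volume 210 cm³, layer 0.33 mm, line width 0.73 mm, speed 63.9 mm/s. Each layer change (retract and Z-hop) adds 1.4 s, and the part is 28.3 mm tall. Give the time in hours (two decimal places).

3.82 hours

Bead cross-section = 0.33 × 0.73 = 0.2409 mm².
Path length: 210000 mm³ / 0.2409 mm² → 871731 mm.
Time extruding = 871731 / 63.9, so 13642.1 s.
Layers = ⌈28.3/0.33⌉ = 86.
Layer-change overhead: 86 × 1.4 → 120.4 s.
Altogether 13642.1 + 120.4 = 13762.5 s, i.e. 3.82 hours.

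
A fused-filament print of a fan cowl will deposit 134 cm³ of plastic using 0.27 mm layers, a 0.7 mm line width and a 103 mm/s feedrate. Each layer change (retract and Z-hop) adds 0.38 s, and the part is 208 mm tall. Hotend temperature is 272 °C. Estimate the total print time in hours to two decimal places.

Bead cross-section = 0.27 × 0.7, so 0.189 mm².
Path length: 134000 mm³ / 0.189 mm² → 708994.7 mm.
Extrusion time: 708994.7 / 103 → 6883.4 s.
Layer count = ceil(208 / 0.27) = 771.
Non-print overhead: 771 × 0.38 → 292.98 s.
Total = 6883.4 + 292.98 = 7176.38 s = 1.99 hours.

1.99 hours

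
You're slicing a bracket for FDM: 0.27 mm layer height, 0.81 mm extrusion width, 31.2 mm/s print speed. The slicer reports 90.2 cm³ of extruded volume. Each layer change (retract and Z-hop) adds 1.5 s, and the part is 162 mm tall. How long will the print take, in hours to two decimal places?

3.92 hours

Extrusion cross-section: 0.27 × 0.81 → 0.2187 mm².
Path length: 90200 mm³ / 0.2187 mm² → 412437.1 mm.
Extrusion time = 412437.1 / 31.2, so 13219.1 s.
Layers = ⌈162/0.27⌉ = 600.
Non-print overhead = 600 × 1.5 = 900 s.
Total = 13219.1 + 900 = 14119.1 s = 3.92 hours.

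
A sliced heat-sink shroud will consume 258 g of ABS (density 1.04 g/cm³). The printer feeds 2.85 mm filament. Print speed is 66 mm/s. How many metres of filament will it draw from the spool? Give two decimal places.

38.89 m

Volume = 258 g / 1.04 g·cm⁻³ = 248.0769 cm³ = 248076.9 mm³.
A = π r² = π × 1.425² = 6.3794 mm².
Length = 248076.9 / 6.3794 = 38887.18 mm = 38.89 m.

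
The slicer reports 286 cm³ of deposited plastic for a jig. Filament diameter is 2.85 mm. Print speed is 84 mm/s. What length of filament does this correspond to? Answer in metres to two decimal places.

A = π r² = π × 1.425² = 6.3794 mm².
Length = 286 cm³ / 6.3794 mm² = 286000 / 6.3794 = 44831.8 mm = 44.83 m.

44.83 m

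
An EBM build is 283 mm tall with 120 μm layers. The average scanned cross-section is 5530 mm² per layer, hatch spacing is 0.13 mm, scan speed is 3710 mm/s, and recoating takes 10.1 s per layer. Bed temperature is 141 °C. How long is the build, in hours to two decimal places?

14.13 hours

Layers = ⌈283/0.12⌉ = 2359.
Scan path per layer = 5530 / 0.13, so 42538.5 mm.
Scan time per layer: 42538.5 / 3710 → 11.4659 s.
Layer cycle: 11.4659 + 10.1 → 21.5659 s.
Build time = 2359 × 21.5659 = 50873.9581 s = 14.13 hours.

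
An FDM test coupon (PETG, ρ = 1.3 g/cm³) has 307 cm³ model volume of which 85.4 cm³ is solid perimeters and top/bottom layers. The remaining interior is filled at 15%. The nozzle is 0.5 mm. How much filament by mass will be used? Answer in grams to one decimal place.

Volume inside the shell = 307 − 85.4, so 221.6 cm³.
Infill volume = 0.15 × 221.6 = 33.24 cm³.
Total extruded: 85.4 + 33.24 → 118.64 cm³.
Mass = 118.64 × 1.3 = 154.232 g.

154.2 g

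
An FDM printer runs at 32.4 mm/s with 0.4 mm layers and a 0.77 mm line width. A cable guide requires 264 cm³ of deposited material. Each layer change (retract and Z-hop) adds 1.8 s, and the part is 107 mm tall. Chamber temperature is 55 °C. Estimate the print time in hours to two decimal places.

Extrusion cross-section = 0.4 × 0.77, so 0.308 mm².
Total extruded path = 264000/0.308 = 857142.9 mm.
Extrusion time = 857142.9 / 32.4 = 26455 s.
Layers = ⌈107/0.4⌉ = 268.
Z-hop total = 268 × 1.8, so 482.4 s.
Altogether 26455 + 482.4 = 26937.4 s, i.e. 7.48 hours.

7.48 hours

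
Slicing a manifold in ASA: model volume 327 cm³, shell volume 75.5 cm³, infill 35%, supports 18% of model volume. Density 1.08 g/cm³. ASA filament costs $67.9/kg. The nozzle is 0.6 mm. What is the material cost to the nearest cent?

$16.31

Infill region: 327 − 75.5 → 251.5 cm³.
Infill volume = 0.35 × 251.5, so 88.025 cm³.
Support: 0.18 × 327 → 58.86 cm³.
Total printed volume: 75.5 + 88.025 + 58.86 → 222.385 cm³.
Mass: 222.385 × 1.08 → 240.1758 g.
Cost = 240.1758 g / 1000 × $67.9/kg = $16.31.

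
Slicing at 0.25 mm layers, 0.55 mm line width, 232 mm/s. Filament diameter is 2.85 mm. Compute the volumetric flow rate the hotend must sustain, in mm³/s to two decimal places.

31.90

A = 0.25 × 0.55 = 0.1375 mm².
Volumetric flow = 232 × 0.1375 = 31.90 mm³/s.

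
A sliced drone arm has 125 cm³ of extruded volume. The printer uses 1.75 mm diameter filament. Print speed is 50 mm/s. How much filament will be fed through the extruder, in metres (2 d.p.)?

51.97 m

A = π r² = π × 0.875² = 2.4053 mm².
Length = 125 cm³ / 2.4053 mm² = 125000 / 2.4053 = 51968.57 mm = 51.97 m.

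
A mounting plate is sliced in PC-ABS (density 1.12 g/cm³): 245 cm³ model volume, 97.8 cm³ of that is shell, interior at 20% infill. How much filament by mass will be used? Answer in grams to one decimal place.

Interior volume = 245 − 97.8 = 147.2 cm³.
Infill volume: 0.20 × 147.2 → 29.44 cm³.
Total extruded: 97.8 + 29.44 → 127.24 cm³.
Mass = 127.24 × 1.12, so 142.5088 g.

142.5 g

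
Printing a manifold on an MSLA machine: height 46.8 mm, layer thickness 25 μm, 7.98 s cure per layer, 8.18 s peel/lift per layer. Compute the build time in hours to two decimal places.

Layer count = ceil(46.8 / 0.025) = 1872.
Per-layer time = 7.98 + 8.18 = 16.16 s.
Build time: 1872 × 16.16 s = 30251.52 s, i.e. 8.40 hours.

8.40 hours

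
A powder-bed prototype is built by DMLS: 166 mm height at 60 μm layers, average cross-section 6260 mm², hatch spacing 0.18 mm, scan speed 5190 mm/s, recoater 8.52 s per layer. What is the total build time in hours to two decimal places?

11.70 hours

Number of layers: 166 / 0.06 → 2767 (rounded up).
Per-layer scan distance = 6260 / 0.18, so 34777.8 mm.
Laser time per layer = 34777.8 / 5190 = 6.7009 s.
Time per layer = 6.7009 + 8.52 = 15.2209 s.
2767 layers × 15.2209 s/layer = 42116.2303 s, i.e. 11.70 hours.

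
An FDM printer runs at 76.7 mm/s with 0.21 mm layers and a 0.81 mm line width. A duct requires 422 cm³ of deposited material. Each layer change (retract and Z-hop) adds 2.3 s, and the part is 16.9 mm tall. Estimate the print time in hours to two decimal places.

Line area = 0.21 × 0.81 = 0.1701 mm².
Path length: 422000 mm³ / 0.1701 mm² → 2480893.6 mm.
Extrusion time: 2480893.6 / 76.7 → 32345.4 s.
Layers = ⌈16.9/0.21⌉ = 81.
Non-print overhead = 81 × 2.3, so 186.3 s.
Total = 32345.4 + 186.3 = 32531.7 s = 9.04 hours.

9.04 hours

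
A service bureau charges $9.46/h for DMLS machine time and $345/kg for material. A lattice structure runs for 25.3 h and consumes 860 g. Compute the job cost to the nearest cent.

Machine cost = 9.46 × 25.3 = $239.338.
Feedstock cost: 345 × 860/1000 → $296.70.
Total = 239.338 + 296.70 = 536.038 ≈ $536.04.

$536.04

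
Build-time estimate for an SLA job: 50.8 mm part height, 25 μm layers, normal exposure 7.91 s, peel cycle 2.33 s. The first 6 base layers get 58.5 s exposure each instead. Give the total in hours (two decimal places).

Layers = ⌈50.8/0.025⌉ = 2032.
Base layers = 6 × (58.5 + 2.33) = 364.98 s.
Remaining layers: 2026 × (7.91 + 2.33) → 20746.24 s.
Sum: 364.98 + 20746.24 = 21111.22 s → 5.86 hours.

5.86 hours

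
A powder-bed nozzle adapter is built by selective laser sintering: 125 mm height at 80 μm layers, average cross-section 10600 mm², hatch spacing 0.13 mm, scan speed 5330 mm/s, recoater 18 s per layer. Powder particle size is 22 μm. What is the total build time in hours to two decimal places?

14.46 hours

Number of layers: 125 / 0.08 → 1563 (rounded up).
Hatch length per layer = 10600 / 0.13 = 81538.5 mm.
Laser time per layer = 81538.5 / 5330, so 15.298 s.
Per-layer time = 15.298 + 18, so 33.298 s.
Total: 1563 × 33.298 s = 52044.774 s → 14.46 hours.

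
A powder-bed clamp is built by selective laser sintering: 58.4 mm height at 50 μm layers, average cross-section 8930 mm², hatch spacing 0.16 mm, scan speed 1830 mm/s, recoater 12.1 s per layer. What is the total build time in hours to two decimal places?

13.82 hours

Layers = ⌈58.4/0.05⌉ = 1168.
Per-layer scan distance = 8930 / 0.16 = 55812.5 mm.
Per-layer scan time: 55812.5 / 1830 → 30.4986 s.
Layer cycle = 30.4986 + 12.1, so 42.5986 s.
Build time = 1168 × 42.5986 = 49755.1648 s = 13.82 hours.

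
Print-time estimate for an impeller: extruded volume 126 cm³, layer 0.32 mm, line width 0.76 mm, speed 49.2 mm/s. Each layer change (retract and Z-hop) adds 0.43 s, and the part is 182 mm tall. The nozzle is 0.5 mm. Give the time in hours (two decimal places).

Bead cross-section = 0.32 × 0.76, so 0.2432 mm².
Path length: 126000 mm³ / 0.2432 mm² → 518092.1 mm.
Print-move time = 518092.1 / 49.2 = 10530.3 s.
Number of layers: 182 / 0.32 → 569 (rounded up).
Z-hop total: 569 × 0.43 → 244.67 s.
Total = 10530.3 + 244.67 = 10774.97 s = 2.99 hours.

2.99 hours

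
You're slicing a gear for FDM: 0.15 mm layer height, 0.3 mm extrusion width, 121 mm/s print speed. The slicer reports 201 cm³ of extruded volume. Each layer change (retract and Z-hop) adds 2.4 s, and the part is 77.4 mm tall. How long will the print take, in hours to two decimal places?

Extrusion cross-section: 0.15 × 0.3 → 0.045 mm².
Toolpath length = 201 cm³ / 0.045 mm² = 201000 / 0.045 = 4466666.7 mm.
Extrusion time = 4466666.7 / 121 = 36914.6 s.
Layer count = ceil(77.4 / 0.15) = 516.
Non-print overhead = 516 × 2.4 = 1238.4 s.
Altogether 36914.6 + 1238.4 = 38153 s, i.e. 10.60 hours.

10.60 hours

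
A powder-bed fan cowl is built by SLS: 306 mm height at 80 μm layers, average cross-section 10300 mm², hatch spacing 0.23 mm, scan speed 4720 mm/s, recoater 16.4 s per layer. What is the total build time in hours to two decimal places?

27.51 hours

Layers = ⌈306/0.08⌉ = 3825.
Hatch length per layer: 10300 / 0.23 → 44782.6 mm.
Scan time per layer: 44782.6 / 4720 → 9.4878 s.
Per-layer time: 9.4878 + 16.4 → 25.8878 s.
3825 layers × 25.8878 s/layer = 99020.835 s, i.e. 27.51 hours.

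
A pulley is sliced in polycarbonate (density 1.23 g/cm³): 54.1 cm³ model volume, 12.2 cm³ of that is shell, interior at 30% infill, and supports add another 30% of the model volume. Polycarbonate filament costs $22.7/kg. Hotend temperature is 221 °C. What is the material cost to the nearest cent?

Infill region = 54.1 − 12.2, so 41.9 cm³.
Infill deposited = 0.30 × 41.9, so 12.57 cm³.
Support = 0.30 × 54.1 = 16.23 cm³.
Total printed volume = 12.2 + 12.57 + 16.23 = 41 cm³.
Mass = 41 × 1.23 = 50.43 g.
Cost = 50.43 g / 1000 × $22.7/kg = $1.14.

$1.14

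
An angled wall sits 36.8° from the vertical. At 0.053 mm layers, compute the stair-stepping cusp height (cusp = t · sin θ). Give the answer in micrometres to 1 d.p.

31.7 μm

sin(36.8°) = 0.5990, so cusp = 0.053 × 0.5990 = 0.031747 mm → 31.7 μm.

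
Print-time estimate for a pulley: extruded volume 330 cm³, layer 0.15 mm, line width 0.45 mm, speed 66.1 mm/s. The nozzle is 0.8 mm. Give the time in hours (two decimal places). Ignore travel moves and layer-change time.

20.55 hours

Bead cross-section = 0.15 × 0.45 = 0.0675 mm².
Toolpath length = 330 cm³ / 0.0675 mm² = 330000 / 0.0675 = 4888888.9 mm.
Extrusion time: 4888888.9 / 66.1 → 73962 s.
In the requested units: 73962 s = 20.55 hours.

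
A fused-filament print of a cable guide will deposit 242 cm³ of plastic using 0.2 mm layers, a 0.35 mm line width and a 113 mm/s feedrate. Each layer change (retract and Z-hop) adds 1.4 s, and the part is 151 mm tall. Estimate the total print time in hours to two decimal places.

Bead cross-section = 0.2 × 0.35 = 0.07 mm².
Toolpath length = 242 cm³ / 0.07 mm² = 242000 / 0.07 = 3457142.9 mm.
Extrusion time = 3457142.9 / 113 = 30594.2 s.
Layers = ⌈151/0.2⌉ = 755.
Layer-change overhead = 755 × 1.4 = 1057 s.
Altogether 30594.2 + 1057 = 31651.2 s, i.e. 8.79 hours.

8.79 hours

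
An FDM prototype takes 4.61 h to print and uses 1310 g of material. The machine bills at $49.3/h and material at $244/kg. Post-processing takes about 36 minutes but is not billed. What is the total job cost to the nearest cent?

$546.91

Time charge = 49.3 × 4.61, so $227.273.
Material charge = 244 × 1310/1000, so $319.64.
Job cost: 227.273 + 319.64 = 546.913 ≈ $546.91.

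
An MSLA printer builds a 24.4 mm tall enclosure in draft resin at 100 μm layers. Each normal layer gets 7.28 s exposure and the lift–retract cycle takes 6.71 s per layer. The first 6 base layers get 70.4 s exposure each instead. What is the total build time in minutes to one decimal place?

63.2 minutes

Layer count = ceil(24.4 / 0.1) = 244.
Bottom layers: 6 × (70.4 + 6.71) → 462.66 s.
Regular layers: 238 × (7.28 + 6.71) → 3329.62 s.
Total = 462.66 + 3329.62 = 3792.28 s = 63.2 minutes.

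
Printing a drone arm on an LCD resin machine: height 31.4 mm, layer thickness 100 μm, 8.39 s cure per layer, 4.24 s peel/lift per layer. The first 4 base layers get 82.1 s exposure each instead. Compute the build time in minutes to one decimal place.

71.0 minutes

Number of layers: 31.4 / 0.1 → 314 (rounded up).
Burn-in layers: 4 × (82.1 + 4.24) → 345.36 s.
Normal layers = 310 × (8.39 + 4.24) = 3915.3 s.
Total = 345.36 + 3915.3 = 4260.66 s = 71.0 minutes.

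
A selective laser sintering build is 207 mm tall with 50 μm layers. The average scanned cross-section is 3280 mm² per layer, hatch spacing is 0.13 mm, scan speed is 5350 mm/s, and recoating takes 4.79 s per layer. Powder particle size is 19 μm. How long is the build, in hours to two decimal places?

Number of layers: 207 / 0.05 → 4140 (rounded up).
Per-layer scan distance = 3280 / 0.13 = 25230.8 mm.
Scan time per layer = 25230.8 / 5350 = 4.716 s.
Time per layer: 4.716 + 4.79 → 9.506 s.
4140 layers × 9.506 s/layer = 39354.84 s, i.e. 10.93 hours.

10.93 hours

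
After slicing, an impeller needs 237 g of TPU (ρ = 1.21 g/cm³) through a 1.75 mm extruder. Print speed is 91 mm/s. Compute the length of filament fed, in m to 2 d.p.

81.43 m

Extruded volume: 237/1.21 = 195.8678 cm³ (195867.8 mm³).
Filament cross-section = π × (1.75/2)² = 2.4053 mm².
L = V/A = 195867.8/2.4053 = 81431.75 mm → 81.43 m.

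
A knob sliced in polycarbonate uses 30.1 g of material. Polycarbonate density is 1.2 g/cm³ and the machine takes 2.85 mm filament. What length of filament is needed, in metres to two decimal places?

3.93 m

Extruded volume: 30.1/1.2 = 25.0833 cm³ (25083.3 mm³).
Filament cross-section = π × (2.85/2)² = 6.3794 mm².
L = V/A = 25083.3/6.3794 = 3931.92 mm → 3.93 m.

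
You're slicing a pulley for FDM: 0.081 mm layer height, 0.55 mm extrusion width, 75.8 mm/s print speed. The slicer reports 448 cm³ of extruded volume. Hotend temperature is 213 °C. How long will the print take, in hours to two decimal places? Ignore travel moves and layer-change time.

Extrusion cross-section = 0.081 × 0.55, so 0.04455 mm².
Path length: 448000 mm³ / 0.04455 mm² → 10056116.7 mm.
Print-move time = 10056116.7 / 75.8 = 132666.4 s.
In the requested units: 132666.4 s = 36.85 hours.

36.85 hours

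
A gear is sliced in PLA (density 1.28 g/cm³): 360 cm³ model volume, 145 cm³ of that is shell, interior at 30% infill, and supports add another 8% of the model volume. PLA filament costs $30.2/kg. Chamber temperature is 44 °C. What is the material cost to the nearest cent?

$9.21

Volume inside the shell = 360 − 145, so 215 cm³.
Infill volume = 0.30 × 215 = 64.5 cm³.
Support: 0.08 × 360 → 28.8 cm³.
Total printed volume = 145 + 64.5 + 28.8, so 238.3 cm³.
Mass = 238.3 × 1.28, so 305.024 g.
At $30.2/kg: 305.024/1000 × 30.2 = $9.21.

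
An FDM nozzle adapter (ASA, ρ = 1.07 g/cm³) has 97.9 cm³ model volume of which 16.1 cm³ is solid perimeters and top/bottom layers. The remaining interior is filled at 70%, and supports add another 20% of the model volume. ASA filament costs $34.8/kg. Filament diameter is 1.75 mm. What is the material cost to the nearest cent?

$3.46

Volume inside the shell: 97.9 − 16.1 → 81.8 cm³.
Deposited infill = 0.70 × 81.8, so 57.26 cm³.
Support: 0.20 × 97.9 → 19.58 cm³.
Total extruded = 16.1 + 57.26 + 19.58 = 92.94 cm³.
Mass: 92.94 × 1.07 → 99.4458 g.
At $34.8/kg: 99.4458/1000 × 34.8 = $3.46.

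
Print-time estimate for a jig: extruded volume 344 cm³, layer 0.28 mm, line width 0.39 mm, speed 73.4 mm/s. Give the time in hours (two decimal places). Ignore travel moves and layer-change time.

Extrusion cross-section: 0.28 × 0.39 → 0.1092 mm².
Path length: 344000 mm³ / 0.1092 mm² → 3150183.2 mm.
Print-move time = 3150183.2 / 73.4, so 42918 s.
In the requested units: 42918 s = 11.92 hours.

11.92 hours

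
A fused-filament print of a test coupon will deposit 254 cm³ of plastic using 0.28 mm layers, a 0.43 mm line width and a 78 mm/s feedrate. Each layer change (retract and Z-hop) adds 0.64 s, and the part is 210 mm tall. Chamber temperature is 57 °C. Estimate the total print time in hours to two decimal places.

Extrusion cross-section = 0.28 × 0.43, so 0.1204 mm².
Total extruded path = 254000/0.1204 = 2109634.6 mm.
Extrusion time = 2109634.6 / 78, so 27046.6 s.
Layer count = ceil(210 / 0.28) = 750.
Layer-change overhead = 750 × 0.64, so 480 s.
Altogether 27046.6 + 480 = 27526.6 s, i.e. 7.65 hours.

7.65 hours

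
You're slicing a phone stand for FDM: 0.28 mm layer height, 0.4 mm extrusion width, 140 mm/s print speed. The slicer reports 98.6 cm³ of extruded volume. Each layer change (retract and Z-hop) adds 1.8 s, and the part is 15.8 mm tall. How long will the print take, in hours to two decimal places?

Extrusion cross-section = 0.28 × 0.4 = 0.112 mm².
Total extruded path = 98600/0.112 = 880357.1 mm.
Extrusion time = 880357.1 / 140 = 6288.3 s.
Number of layers: 15.8 / 0.28 → 57 (rounded up).
Non-print overhead: 57 × 1.8 → 102.6 s.
Total = 6288.3 + 102.6 = 6390.9 s = 1.78 hours.

1.78 hours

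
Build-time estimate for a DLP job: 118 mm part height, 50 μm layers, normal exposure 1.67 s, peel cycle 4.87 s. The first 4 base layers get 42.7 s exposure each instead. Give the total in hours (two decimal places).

4.33 hours

Layers = ⌈118/0.05⌉ = 2360.
Bottom layers: 4 × (42.7 + 4.87) → 190.28 s.
Normal layers = 2356 × (1.67 + 4.87) = 15408.24 s.
Sum: 190.28 + 15408.24 = 15598.52 s → 4.33 hours.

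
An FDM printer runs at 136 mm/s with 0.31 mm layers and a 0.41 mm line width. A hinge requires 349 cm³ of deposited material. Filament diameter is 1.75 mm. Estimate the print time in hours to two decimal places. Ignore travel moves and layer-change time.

5.61 hours

Extrusion cross-section = 0.31 × 0.41, so 0.1271 mm².
Path length: 349000 mm³ / 0.1271 mm² → 2745869.4 mm.
Time extruding: 2745869.4 / 136 → 20190.2 s.
In the requested units: 20190.2 s = 5.61 hours.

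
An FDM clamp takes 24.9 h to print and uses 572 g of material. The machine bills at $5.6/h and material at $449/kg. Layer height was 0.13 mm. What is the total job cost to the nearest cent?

$396.27

Machine-time cost = 5.6 × 24.9 = $139.44.
Material cost = 449 × 572/1000 = $256.828.
Job cost: 139.44 + 256.828 = 396.268 ≈ $396.27.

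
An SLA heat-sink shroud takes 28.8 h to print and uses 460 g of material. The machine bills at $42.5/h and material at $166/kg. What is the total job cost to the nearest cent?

$1300.36

Machine cost = 42.5 × 28.8 = $1224.00.
Material cost = 166 × 460/1000 = $76.36.
Job cost: 1224.00 + 76.36 = $1300.36.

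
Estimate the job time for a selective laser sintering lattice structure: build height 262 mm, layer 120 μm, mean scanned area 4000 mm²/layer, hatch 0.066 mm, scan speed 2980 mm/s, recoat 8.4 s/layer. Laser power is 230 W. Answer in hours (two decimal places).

Number of layers: 262 / 0.12 → 2184 (rounded up).
Hatch length per layer: 4000 / 0.066 → 60606.1 mm.
Per-layer scan time = 60606.1 / 2980, so 20.3376 s.
Per-layer time = 20.3376 + 8.4, so 28.7376 s.
2184 layers × 28.7376 s/layer = 62762.9184 s, i.e. 17.43 hours.

17.43 hours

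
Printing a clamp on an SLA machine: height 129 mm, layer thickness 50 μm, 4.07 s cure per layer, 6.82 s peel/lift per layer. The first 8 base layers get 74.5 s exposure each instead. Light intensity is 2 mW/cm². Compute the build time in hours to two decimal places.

7.96 hours

Layers = ⌈129/0.05⌉ = 2580.
Base layers: 8 × (74.5 + 6.82) → 650.56 s.
Normal layers = 2572 × (4.07 + 6.82), so 28009.08 s.
Sum: 650.56 + 28009.08 = 28659.64 s → 7.96 hours.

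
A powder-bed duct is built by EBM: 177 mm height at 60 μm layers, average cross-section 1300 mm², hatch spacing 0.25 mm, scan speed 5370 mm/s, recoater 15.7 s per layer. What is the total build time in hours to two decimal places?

13.66 hours

Number of layers: 177 / 0.06 → 2950 (rounded up).
Per-layer scan distance = 1300 / 0.25, so 5200 mm.
Beam time per layer = 5200 / 5370, so 0.9683 s.
Per-layer time = 0.9683 + 15.7 = 16.6683 s.
Build time = 2950 × 16.6683 = 49171.485 s = 13.66 hours.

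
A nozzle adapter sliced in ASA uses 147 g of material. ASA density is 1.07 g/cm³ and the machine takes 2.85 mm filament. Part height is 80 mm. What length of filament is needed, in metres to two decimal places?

21.54 m

Extruded volume: 147/1.07 = 137.3832 cm³ (137383.2 mm³).
Filament cross-section = π × (2.85/2)² = 6.3794 mm².
L = V/A = 137383.2/6.3794 = 21535.44 mm → 21.54 m.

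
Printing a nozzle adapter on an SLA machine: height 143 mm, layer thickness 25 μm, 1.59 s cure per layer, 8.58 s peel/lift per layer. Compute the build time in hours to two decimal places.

Number of layers: 143 / 0.025 → 5720 (rounded up).
Cycle time: 1.59 + 8.58 → 10.17 s.
Build time: 5720 × 10.17 s = 58172.4 s, i.e. 16.16 hours.

16.16 hours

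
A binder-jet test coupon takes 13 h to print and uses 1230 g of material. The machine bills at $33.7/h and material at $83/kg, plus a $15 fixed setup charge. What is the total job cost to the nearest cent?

$555.19

Machine cost = 33.7 × 13, so $438.10.
Material charge = 83 × 1230/1000 = $102.09.
Total = 438.10 + 102.09 + 15 = $555.19.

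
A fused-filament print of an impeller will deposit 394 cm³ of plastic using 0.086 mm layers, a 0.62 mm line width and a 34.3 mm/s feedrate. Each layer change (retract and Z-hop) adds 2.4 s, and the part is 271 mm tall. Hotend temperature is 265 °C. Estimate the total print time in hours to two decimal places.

Bead cross-section = 0.086 × 0.62, so 0.05332 mm².
Path length: 394000 mm³ / 0.05332 mm² → 7389347.3 mm.
Time extruding = 7389347.3 / 34.3, so 215432.9 s.
Number of layers: 271 / 0.086 → 3152 (rounded up).
Layer-change overhead = 3152 × 2.4, so 7564.8 s.
Altogether 215432.9 + 7564.8 = 222997.7 s, i.e. 61.94 hours.

61.94 hours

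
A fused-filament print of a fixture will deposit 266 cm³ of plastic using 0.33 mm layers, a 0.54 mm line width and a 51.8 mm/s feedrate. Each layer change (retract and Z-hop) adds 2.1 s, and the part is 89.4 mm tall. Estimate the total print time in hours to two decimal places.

Extrusion cross-section = 0.33 × 0.54 = 0.1782 mm².
Total extruded path = 266000/0.1782 = 1492704.8 mm.
Time extruding = 1492704.8 / 51.8, so 28816.7 s.
Layer count = ceil(89.4 / 0.33) = 271.
Z-hop total = 271 × 2.1 = 569.1 s.
Altogether 28816.7 + 569.1 = 29385.8 s, i.e. 8.16 hours.

8.16 hours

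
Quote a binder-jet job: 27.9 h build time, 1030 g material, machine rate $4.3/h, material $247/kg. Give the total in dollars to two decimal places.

Time charge = 4.3 × 27.9 = $119.97.
Material cost = 247 × 1030/1000 = $254.41.
Total = 119.97 + 254.41 = $374.38.

$374.38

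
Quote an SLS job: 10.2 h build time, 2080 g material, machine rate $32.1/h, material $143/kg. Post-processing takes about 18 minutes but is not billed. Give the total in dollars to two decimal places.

$624.86

Time charge = 32.1 × 10.2 = $327.42.
Material charge = 143 × 2080/1000, so $297.44.
Job cost: 327.42 + 297.44 = $624.86.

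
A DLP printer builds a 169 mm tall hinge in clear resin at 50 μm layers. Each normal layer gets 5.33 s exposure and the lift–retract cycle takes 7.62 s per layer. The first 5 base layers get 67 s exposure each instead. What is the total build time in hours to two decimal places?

12.24 hours

Layers = ⌈169/0.05⌉ = 3380.
Burn-in layers = 5 × (67 + 7.62), so 373.1 s.
Regular layers = 3375 × (5.33 + 7.62) = 43706.25 s.
Sum: 373.1 + 43706.25 = 44079.35 s → 12.24 hours.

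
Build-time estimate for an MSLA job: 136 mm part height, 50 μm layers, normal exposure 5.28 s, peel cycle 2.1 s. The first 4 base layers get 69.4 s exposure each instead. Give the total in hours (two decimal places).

5.65 hours

Layers = ⌈136/0.05⌉ = 2720.
Bottom layers: 4 × (69.4 + 2.1) → 286 s.
Regular layers: 2716 × (5.28 + 2.1) → 20044.08 s.
Total = 286 + 20044.08 = 20330.08 s = 5.65 hours.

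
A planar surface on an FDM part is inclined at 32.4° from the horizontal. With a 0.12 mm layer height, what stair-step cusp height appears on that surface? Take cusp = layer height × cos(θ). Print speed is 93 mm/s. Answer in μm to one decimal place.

h_c = t·cos θ = 0.12 × 0.8443 = 0.101316 mm (101.3 μm).

101.3 μm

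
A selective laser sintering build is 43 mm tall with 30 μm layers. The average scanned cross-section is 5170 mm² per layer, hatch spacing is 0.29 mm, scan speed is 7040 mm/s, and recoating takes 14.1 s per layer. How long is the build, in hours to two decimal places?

6.63 hours

Layer count = ceil(43 / 0.03) = 1434.
Per-layer scan distance = 5170 / 0.29, so 17827.6 mm.
Scan time per layer = 17827.6 / 7040, so 2.5323 s.
Layer cycle = 2.5323 + 14.1, so 16.6323 s.
Build time = 1434 × 16.6323 = 23850.7182 s = 6.63 hours.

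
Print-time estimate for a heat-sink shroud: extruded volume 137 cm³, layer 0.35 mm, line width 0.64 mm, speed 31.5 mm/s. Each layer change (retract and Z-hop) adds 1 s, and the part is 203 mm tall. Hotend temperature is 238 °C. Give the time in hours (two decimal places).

5.55 hours

Extrusion cross-section = 0.35 × 0.64 = 0.224 mm².
Path length: 137000 mm³ / 0.224 mm² → 611607.1 mm.
Time extruding: 611607.1 / 31.5 → 19416.1 s.
Layers = ⌈203/0.35⌉ = 580.
Z-hop total: 580 × 1 → 580 s.
Total = 19416.1 + 580 = 19996.1 s = 5.55 hours.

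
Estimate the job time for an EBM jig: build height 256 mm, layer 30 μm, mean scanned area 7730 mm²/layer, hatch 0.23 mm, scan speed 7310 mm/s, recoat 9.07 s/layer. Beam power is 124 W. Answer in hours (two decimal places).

Number of layers: 256 / 0.03 → 8534 (rounded up).
Hatch length per layer: 7730 / 0.23 → 33608.7 mm.
Beam time per layer = 33608.7 / 7310 = 4.5976 s.
Per-layer time = 4.5976 + 9.07 = 13.6676 s.
Total: 8534 × 13.6676 s = 116639.2984 s → 32.40 hours.

32.40 hours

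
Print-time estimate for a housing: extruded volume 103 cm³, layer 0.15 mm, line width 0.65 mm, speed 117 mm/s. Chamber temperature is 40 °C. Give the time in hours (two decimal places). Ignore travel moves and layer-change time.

2.51 hours

Bead cross-section: 0.15 × 0.65 → 0.0975 mm².
Toolpath length = 103 cm³ / 0.0975 mm² = 103000 / 0.0975 = 1056410.3 mm.
Time extruding = 1056410.3 / 117 = 9029.1 s.
In the requested units: 9029.1 s = 2.51 hours.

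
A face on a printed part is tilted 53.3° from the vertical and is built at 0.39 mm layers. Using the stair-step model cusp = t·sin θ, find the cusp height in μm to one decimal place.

h_c = t·sin θ = 0.39 × 0.8018 = 0.312702 mm (312.7 μm).

312.7 μm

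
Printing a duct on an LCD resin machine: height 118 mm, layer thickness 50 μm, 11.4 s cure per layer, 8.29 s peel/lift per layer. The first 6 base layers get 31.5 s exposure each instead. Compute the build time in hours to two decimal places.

12.94 hours

Layer count = ceil(118 / 0.05) = 2360.
Base layers: 6 × (31.5 + 8.29) → 238.74 s.
Regular layers = 2354 × (11.4 + 8.29), so 46350.26 s.
Total = 238.74 + 46350.26 = 46589 s = 12.94 hours.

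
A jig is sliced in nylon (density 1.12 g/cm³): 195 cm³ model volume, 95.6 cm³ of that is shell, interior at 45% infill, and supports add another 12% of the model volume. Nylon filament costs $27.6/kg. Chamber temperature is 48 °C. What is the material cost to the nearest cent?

$5.06

Volume inside the shell = 195 − 95.6 = 99.4 cm³.
Infill volume = 0.45 × 99.4 = 44.73 cm³.
Support = 0.12 × 195 = 23.4 cm³.
Total printed volume = 95.6 + 44.73 + 23.4 = 163.73 cm³.
Mass = 163.73 × 1.12 = 183.3776 g.
At $27.6/kg: 183.3776/1000 × 27.6 = $5.06.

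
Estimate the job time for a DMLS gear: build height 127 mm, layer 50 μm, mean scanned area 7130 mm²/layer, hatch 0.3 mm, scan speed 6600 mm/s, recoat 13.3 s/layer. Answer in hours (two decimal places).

11.92 hours

Number of layers: 127 / 0.05 → 2540 (rounded up).
Per-layer scan distance = 7130 / 0.3, so 23766.7 mm.
Laser time per layer = 23766.7 / 6600 = 3.601 s.
Time per layer = 3.601 + 13.3 = 16.901 s.
Build time = 2540 × 16.901 = 42928.54 s = 11.92 hours.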